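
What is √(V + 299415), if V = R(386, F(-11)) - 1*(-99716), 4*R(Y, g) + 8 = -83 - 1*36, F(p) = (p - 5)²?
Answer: √1596397/2 ≈ 631.74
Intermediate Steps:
F(p) = (-5 + p)²
R(Y, g) = -127/4 (R(Y, g) = -2 + (-83 - 1*36)/4 = -2 + (-83 - 36)/4 = -2 + (¼)*(-119) = -2 - 119/4 = -127/4)
V = 398737/4 (V = -127/4 - 1*(-99716) = -127/4 + 99716 = 398737/4 ≈ 99684.)
√(V + 299415) = √(398737/4 + 299415) = √(1596397/4) = √1596397/2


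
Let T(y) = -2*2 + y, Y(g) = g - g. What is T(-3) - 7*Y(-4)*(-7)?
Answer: -7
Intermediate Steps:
Y(g) = 0
T(y) = -4 + y
T(-3) - 7*Y(-4)*(-7) = (-4 - 3) - 7*0*(-7) = -7 - 0*(-7) = -7 - 1*0 = -7 + 0 = -7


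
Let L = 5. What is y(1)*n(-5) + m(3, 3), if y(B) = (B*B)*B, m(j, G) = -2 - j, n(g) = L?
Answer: 0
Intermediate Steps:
n(g) = 5
y(B) = B³ (y(B) = B²*B = B³)
y(1)*n(-5) + m(3, 3) = 1³*5 + (-2 - 1*3) = 1*5 + (-2 - 3) = 5 - 5 = 0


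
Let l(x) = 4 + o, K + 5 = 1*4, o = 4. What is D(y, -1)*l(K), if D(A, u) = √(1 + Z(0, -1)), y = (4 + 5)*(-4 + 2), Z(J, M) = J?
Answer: 8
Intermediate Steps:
K = -1 (K = -5 + 1*4 = -5 + 4 = -1)
l(x) = 8 (l(x) = 4 + 4 = 8)
y = -18 (y = 9*(-2) = -18)
D(A, u) = 1 (D(A, u) = √(1 + 0) = √1 = 1)
D(y, -1)*l(K) = 1*8 = 8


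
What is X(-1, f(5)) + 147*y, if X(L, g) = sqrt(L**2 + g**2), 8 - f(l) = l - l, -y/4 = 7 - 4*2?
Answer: 588 + sqrt(65) ≈ 596.06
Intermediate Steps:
y = 4 (y = -4*(7 - 4*2) = -4*(7 - 8) = -4*(-1) = 4)
f(l) = 8 (f(l) = 8 - (l - l) = 8 - 1*0 = 8 + 0 = 8)
X(-1, f(5)) + 147*y = sqrt((-1)**2 + 8**2) + 147*4 = sqrt(1 + 64) + 588 = sqrt(65) + 588 = 588 + sqrt(65)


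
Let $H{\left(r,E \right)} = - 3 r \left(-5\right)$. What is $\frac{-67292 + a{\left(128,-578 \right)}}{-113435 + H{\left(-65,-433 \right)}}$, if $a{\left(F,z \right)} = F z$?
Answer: $\frac{70638}{57205} \approx 1.2348$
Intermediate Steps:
$H{\left(r,E \right)} = 15 r$
$\frac{-67292 + a{\left(128,-578 \right)}}{-113435 + H{\left(-65,-433 \right)}} = \frac{-67292 + 128 \left(-578\right)}{-113435 + 15 \left(-65\right)} = \frac{-67292 - 73984}{-113435 - 975} = - \frac{141276}{-114410} = \left(-141276\right) \left(- \frac{1}{114410}\right) = \frac{70638}{57205}$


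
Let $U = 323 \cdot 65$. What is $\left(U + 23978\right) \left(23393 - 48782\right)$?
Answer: $-1141819497$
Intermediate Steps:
$U = 20995$
$\left(U + 23978\right) \left(23393 - 48782\right) = \left(20995 + 23978\right) \left(23393 - 48782\right) = 44973 \left(-25389\right) = -1141819497$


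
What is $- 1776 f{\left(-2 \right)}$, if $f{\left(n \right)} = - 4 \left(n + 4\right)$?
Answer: $14208$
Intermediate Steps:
$f{\left(n \right)} = -16 - 4 n$ ($f{\left(n \right)} = - 4 \left(4 + n\right) = -16 - 4 n$)
$- 1776 f{\left(-2 \right)} = - 1776 \left(-16 - -8\right) = - 1776 \left(-16 + 8\right) = \left(-1776\right) \left(-8\right) = 14208$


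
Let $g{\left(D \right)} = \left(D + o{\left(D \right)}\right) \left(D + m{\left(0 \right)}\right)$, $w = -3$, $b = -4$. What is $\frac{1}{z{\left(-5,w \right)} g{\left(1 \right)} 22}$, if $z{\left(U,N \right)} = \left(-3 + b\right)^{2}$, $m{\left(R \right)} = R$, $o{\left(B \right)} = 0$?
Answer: $\frac{1}{1078} \approx 0.00092764$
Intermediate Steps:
$z{\left(U,N \right)} = 49$ ($z{\left(U,N \right)} = \left(-3 - 4\right)^{2} = \left(-7\right)^{2} = 49$)
$g{\left(D \right)} = D^{2}$ ($g{\left(D \right)} = \left(D + 0\right) \left(D + 0\right) = D D = D^{2}$)
$\frac{1}{z{\left(-5,w \right)} g{\left(1 \right)} 22} = \frac{1}{49 \cdot 1^{2} \cdot 22} = \frac{1}{49 \cdot 1 \cdot 22} = \frac{1}{49 \cdot 22} = \frac{1}{1078}$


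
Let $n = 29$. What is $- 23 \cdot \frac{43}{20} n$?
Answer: $- \frac{28681}{20} \approx -1434.1$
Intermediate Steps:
$- 23 \cdot \frac{43}{20} n = - 23 \cdot \frac{43}{20} \cdot 29 = - 23 \cdot 43 \cdot \frac{1}{20} \cdot 29 = \left(-23\right) \frac{43}{20} \cdot 29 = \left(- \frac{989}{20}\right) 29 = - \frac{28681}{20}$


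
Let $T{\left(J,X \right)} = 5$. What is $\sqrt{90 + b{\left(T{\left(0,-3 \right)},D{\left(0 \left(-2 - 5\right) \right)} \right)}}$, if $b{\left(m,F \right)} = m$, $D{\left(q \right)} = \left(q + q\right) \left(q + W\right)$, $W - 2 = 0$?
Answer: $\sqrt{95} \approx 9.7468$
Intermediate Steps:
$W = 2$ ($W = 2 + 0 = 2$)
$D{\left(q \right)} = 2 q \left(2 + q\right)$ ($D{\left(q \right)} = \left(q + q\right) \left(q + 2\right) = 2 q \left(2 + q\right)$)
$\sqrt{90 + b{\left(T{\left(0,-3 \right)},D{\left(0 \left(-2 - 5\right) \right)} \right)}} = \sqrt{90 + 5} = \sqrt{95}$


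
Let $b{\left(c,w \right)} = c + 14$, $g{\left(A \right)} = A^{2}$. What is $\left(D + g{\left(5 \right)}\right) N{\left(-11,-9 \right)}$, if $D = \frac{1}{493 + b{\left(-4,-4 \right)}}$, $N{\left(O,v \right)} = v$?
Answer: $- \frac{113184}{503} \approx -225.02$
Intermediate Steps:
$b{\left(c,w \right)} = 14 + c$
$D = \frac{1}{503}$ ($D = \frac{1}{493 + \left(14 - 4\right)} = \frac{1}{493 + 10} = \frac{1}{503} \approx 0.0019881$)
$\left(D + g{\left(5 \right)}\right) N{\left(-11,-9 \right)} = \left(\frac{1}{503} + 5^{2}\right) \left(-9\right) = \left(\frac{1}{503} + 25\right) \left(-9\right) = \frac{12576}{503} \left(-9\right) = - \frac{113184}{503}$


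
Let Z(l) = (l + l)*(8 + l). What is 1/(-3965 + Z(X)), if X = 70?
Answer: 1/6955 ≈ 0.00014378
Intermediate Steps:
Z(l) = 2*l*(8 + l) (Z(l) = (2*l)*(8 + l) = 2*l*(8 + l))
1/(-3965 + Z(X)) = 1/(-3965 + 2*70*(8 + 70)) = 1/(-3965 + 2*70*78) = 1/(-3965 + 10920) = 1/6955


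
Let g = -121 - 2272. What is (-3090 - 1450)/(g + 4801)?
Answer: -1135/602 ≈ -1.8854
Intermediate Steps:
g = -2393
(-3090 - 1450)/(g + 4801) = (-3090 - 1450)/(-2393 + 4801) = -4540/2408 = -4540*1/2408 = -1135/602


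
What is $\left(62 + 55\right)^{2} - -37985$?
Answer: $51674$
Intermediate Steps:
$\left(62 + 55\right)^{2} - -37985 = 117^{2} + 37985 = 13689 + 37985 = 51674$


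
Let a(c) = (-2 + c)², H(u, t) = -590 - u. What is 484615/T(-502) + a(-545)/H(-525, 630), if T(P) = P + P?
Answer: -331905811/65260 ≈ -5085.9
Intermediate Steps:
T(P) = 2*P
484615/T(-502) + a(-545)/H(-525, 630) = 484615/((2*(-502))) + (-2 - 545)²/(-590 - 1*(-525)) = 484615/(-1004) + (-547)²/(-590 + 525) = 484615*(-1/1004) + 299209/(-65) = -484615/1004 + 299209*(-1/65) = -484615/1004 - 299209/65 = -331905811/65260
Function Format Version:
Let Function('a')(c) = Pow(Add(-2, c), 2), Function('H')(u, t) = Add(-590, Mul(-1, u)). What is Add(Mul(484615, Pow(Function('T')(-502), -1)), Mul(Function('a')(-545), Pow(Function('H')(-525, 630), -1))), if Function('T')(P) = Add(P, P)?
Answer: Rational(-331905811, 65260) ≈ -5085.9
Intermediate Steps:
Function('T')(P) = Mul(2, P)
Add(Mul(484615, Pow(Function('T')(-502), -1)), Mul(Function('a')(-545), Pow(Function('H')(-525, 630), -1))) = Add(Mul(484615, Pow(Mul(2, -502), -1)), Mul(Pow(Add(-2, -545), 2), Pow(Add(-590, Mul(-1, -525)), -1))) = Add(Mul(484615, Pow(-1004, -1)), Mul(Pow(-547, 2), Pow(Add(-590, 525), -1))) = Add(Mul(484615, Rational(-1, 1004)), Mul(299209, Pow(-65, -1))) = Add(Rational(-484615, 1004), Mul(299209, Rational(-1, 65))) = Add(Rational(-484615, 1004), Rational(-299209, 65)) = Rational(-331905811, 65260)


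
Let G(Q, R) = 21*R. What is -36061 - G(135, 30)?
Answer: -36691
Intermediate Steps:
-36061 - G(135, 30) = -36061 - 21*30 = -36061 - 1*630 = -36061 - 630 = -36691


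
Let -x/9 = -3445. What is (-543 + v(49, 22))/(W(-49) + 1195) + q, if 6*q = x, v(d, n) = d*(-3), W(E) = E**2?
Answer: 4645410/899 ≈ 5167.3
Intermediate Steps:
v(d, n) = -3*d
x = 31005 (x = -9*(-3445) = 31005)
q = 10335/2 (q = (1/6)*31005 = 10335/2 ≈ 5167.5)
(-543 + v(49, 22))/(W(-49) + 1195) + q = (-543 - 3*49)/((-49)**2 + 1195) + 10335/2 = (-543 - 147)/(2401 + 1195) + 10335/2 = -690/3596 + 10335/2 = -690*1/3596 + 10335/2 = -345/1798 + 10335/2 = 4645410/899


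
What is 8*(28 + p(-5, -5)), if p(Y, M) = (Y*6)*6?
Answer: -1216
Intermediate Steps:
p(Y, M) = 36*Y (p(Y, M) = (6*Y)*6 = 36*Y)
8*(28 + p(-5, -5)) = 8*(28 + 36*(-5)) = 8*(28 - 180) = 8*(-152) = -1216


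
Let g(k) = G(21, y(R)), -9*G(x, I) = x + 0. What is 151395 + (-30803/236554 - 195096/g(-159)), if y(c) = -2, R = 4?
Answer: 389143651741/1655878 ≈ 2.3501e+5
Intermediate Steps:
G(x, I) = -x/9 (G(x, I) = -(x + 0)/9 = -x/9)
g(k) = -7/3 (g(k) = -⅑*21 = -7/3)
151395 + (-30803/236554 - 195096/g(-159)) = 151395 + (-30803/236554 - 195096/(-7/3)) = 151395 + (-30803*1/236554 - 195096*(-3/7)) = 151395 + (-30803/236554 + 585288/7) = 151395 + 138452001931/1655878 = 389143651741/1655878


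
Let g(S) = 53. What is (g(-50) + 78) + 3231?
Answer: 3362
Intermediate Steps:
(g(-50) + 78) + 3231 = (53 + 78) + 3231 = 131 + 3231 = 3362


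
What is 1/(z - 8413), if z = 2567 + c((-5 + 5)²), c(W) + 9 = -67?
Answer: -1/5922 ≈ -0.00016886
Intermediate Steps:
c(W) = -76 (c(W) = -9 - 67 = -76)
z = 2491 (z = 2567 - 76 = 2491)
1/(z - 8413) = 1/(2491 - 8413) = 1/(-5922) = -1/5922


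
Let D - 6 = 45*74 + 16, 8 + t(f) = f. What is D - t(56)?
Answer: 3304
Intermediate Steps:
t(f) = -8 + f
D = 3352 (D = 6 + (45*74 + 16) = 6 + (3330 + 16) = 6 + 3346 = 3352)
D - t(56) = 3352 - (-8 + 56) = 3352 - 1*48 = 3352 - 48 = 3304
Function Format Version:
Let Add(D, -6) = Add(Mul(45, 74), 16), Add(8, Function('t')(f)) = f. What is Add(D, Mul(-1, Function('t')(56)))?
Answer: 3304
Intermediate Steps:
Function('t')(f) = Add(-8, f)
D = 3352 (D = Add(6, Add(Mul(45, 74), 16)) = Add(6, Add(3330, 16)) = Add(6, 3346) = 3352)
Add(D, Mul(-1, Function('t')(56))) = Add(3352, Mul(-1, Add(-8, 56))) = Add(3352, Mul(-1, 48)) = Add(3352, -48) = 3304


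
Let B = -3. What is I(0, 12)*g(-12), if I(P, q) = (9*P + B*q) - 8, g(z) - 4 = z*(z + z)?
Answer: -12848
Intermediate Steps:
g(z) = 4 + 2*z² (g(z) = 4 + z*(z + z) = 4 + z*(2*z) = 4 + 2*z²)
I(P, q) = -8 - 3*q + 9*P (I(P, q) = (9*P - 3*q) - 8 = (-3*q + 9*P) - 8 = -8 - 3*q + 9*P)
I(0, 12)*g(-12) = (-8 - 3*12 + 9*0)*(4 + 2*(-12)²) = (-8 - 36 + 0)*(4 + 2*144) = -44*(4 + 288) = -44*292 = -12848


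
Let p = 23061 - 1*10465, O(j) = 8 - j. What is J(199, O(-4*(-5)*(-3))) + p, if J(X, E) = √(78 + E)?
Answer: 12596 + √146 ≈ 12608.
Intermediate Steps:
p = 12596 (p = 23061 - 10465 = 12596)
J(199, O(-4*(-5)*(-3))) + p = √(78 + (8 - (-4*(-5))*(-3))) + 12596 = √(78 + (8 - 20*(-3))) + 12596 = √(78 + (8 - 1*(-60))) + 12596 = √(78 + (8 + 60)) + 12596 = √(78 + 68) + 12596 = √146 + 12596 = 12596 + √146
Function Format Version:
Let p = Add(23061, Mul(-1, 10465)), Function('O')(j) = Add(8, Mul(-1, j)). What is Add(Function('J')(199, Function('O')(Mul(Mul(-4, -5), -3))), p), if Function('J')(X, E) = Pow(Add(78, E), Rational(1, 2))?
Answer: Add(12596, Pow(146, Rational(1, 2))) ≈ 12608.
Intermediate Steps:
p = 12596 (p = Add(23061, -10465) = 12596)
Add(Function('J')(199, Function('O')(Mul(Mul(-4, -5), -3))), p) = Add(Pow(Add(78, Add(8, Mul(-1, Mul(Mul(-4, -5), -3)))), Rational(1, 2)), 12596) = Add(Pow(Add(78, Add(8, Mul(-1, Mul(20, -3)))), Rational(1, 2)), 12596) = Add(Pow(Add(78, Add(8, Mul(-1, -60))), Rational(1, 2)), 12596) = Add(Pow(Add(78, Add(8, 60)), Rational(1, 2)), 12596) = Add(Pow(Add(78, 68), Rational(1, 2)), 12596) = Add(Pow(146, Rational(1, 2)), 12596) = Add(12596, Pow(146, Rational(1, 2)))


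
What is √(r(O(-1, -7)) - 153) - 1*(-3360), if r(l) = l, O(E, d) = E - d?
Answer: 3360 + 7*I*√3 ≈ 3360.0 + 12.124*I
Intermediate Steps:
√(r(O(-1, -7)) - 153) - 1*(-3360) = √((-1 - 1*(-7)) - 153) - 1*(-3360) = √((-1 + 7) - 153) + 3360 = √(6 - 153) + 3360 = √(-147) + 3360 = 7*I*√3 + 3360 = 3360 + 7*I*√3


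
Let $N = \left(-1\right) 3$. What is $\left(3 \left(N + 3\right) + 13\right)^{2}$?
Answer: $169$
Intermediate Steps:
$N = -3$
$\left(3 \left(N + 3\right) + 13\right)^{2} = \left(3 \left(-3 + 3\right) + 13\right)^{2} = \left(3 \cdot 0 + 13\right)^{2} = \left(0 + 13\right)^{2} = 13^{2} = 169$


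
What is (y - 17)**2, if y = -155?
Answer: 29584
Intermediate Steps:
(y - 17)**2 = (-155 - 17)**2 = (-172)**2 = 29584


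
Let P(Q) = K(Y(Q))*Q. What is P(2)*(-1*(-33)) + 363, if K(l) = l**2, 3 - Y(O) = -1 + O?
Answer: 627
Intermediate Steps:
Y(O) = 4 - O (Y(O) = 3 - (-1 + O) = 3 + (1 - O) = 4 - O)
P(Q) = Q*(4 - Q)**2 (P(Q) = (4 - Q)**2*Q = Q*(4 - Q)**2)
P(2)*(-1*(-33)) + 363 = (2*(-4 + 2)**2)*(-1*(-33)) + 363 = (2*(-2)**2)*33 + 363 = (2*4)*33 + 363 = 8*33 + 363 = 264 + 363 = 627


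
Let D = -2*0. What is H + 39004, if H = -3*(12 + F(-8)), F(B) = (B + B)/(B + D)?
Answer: 38962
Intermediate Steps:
D = 0
F(B) = 2 (F(B) = (B + B)/(B + 0) = (2*B)/B = 2)
H = -42 (H = -3*(12 + 2) = -3*14 = -42)
H + 39004 = -42 + 39004 = 38962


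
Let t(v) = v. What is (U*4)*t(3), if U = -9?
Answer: -108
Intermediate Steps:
(U*4)*t(3) = -9*4*3 = -36*3 = -108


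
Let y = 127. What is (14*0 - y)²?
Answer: 16129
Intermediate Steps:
(14*0 - y)² = (14*0 - 1*127)² = (0 - 127)² = (-127)² = 16129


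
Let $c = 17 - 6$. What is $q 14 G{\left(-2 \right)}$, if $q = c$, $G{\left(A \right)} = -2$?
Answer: $-308$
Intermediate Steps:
$c = 11$ ($c = 17 - 6 = 11$)
$q = 11$
$q 14 G{\left(-2 \right)} = 11 \cdot 14 \left(-2\right) = 154 \left(-2\right) = -308$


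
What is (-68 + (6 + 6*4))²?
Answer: 1444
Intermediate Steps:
(-68 + (6 + 6*4))² = (-68 + (6 + 24))² = (-68 + 30)² = (-38)² = 1444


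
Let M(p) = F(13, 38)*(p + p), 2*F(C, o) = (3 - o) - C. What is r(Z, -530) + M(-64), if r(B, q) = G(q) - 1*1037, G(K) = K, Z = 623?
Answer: 1505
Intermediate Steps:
F(C, o) = 3/2 - C/2 - o/2 (F(C, o) = ((3 - o) - C)/2 = (3 - C - o)/2 = 3/2 - C/2 - o/2)
r(B, q) = -1037 + q (r(B, q) = q - 1*1037 = q - 1037 = -1037 + q)
M(p) = -48*p (M(p) = (3/2 - ½*13 - ½*38)*(p + p) = (3/2 - 13/2 - 19)*(2*p) = -48*p)
r(Z, -530) + M(-64) = (-1037 - 530) - 48*(-64) = -1567 + 3072 = 1505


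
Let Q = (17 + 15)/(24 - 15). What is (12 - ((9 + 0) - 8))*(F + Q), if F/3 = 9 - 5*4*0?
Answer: 3025/9 ≈ 336.11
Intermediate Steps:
Q = 32/9 ≈ 3.5556
F = 27 (F = 3*(9 - 5*4*0) = 3*(9 - 20*0) = 3*(9 - 1*0) = 3*(9 + 0) = 3*9 = 27)
(12 - ((9 + 0) - 8))*(F + Q) = (12 - ((9 + 0) - 8))*(27 + 32/9) = (12 - (9 - 8))*(275/9) = (12 - 1*1)*(275/9) = (12 - 1)*(275/9) = 11*(275/9) = 3025/9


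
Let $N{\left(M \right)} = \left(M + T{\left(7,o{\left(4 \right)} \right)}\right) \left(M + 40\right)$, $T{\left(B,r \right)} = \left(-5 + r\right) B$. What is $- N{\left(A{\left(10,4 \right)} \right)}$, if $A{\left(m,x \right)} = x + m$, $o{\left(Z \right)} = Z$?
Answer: $-378$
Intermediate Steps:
$T{\left(B,r \right)} = B \left(-5 + r\right)$
$A{\left(m,x \right)} = m + x$
$N{\left(M \right)} = \left(-7 + M\right) \left(40 + M\right)$ ($N{\left(M \right)} = \left(M + 7 \left(-5 + 4\right)\right) \left(M + 40\right) = \left(M + 7 \left(-1\right)\right) \left(40 + M\right) = \left(M - 7\right) \left(40 + M\right) = \left(-7 + M\right) \left(40 + M\right)$)
$- N{\left(A{\left(10,4 \right)} \right)} = - (-280 + \left(10 + 4\right)^{2} + 33 \left(10 + 4\right)) = - (-280 + 14^{2} + 33 \cdot 14) = - (-280 + 196 + 462) = \left(-1\right) 378 = -378$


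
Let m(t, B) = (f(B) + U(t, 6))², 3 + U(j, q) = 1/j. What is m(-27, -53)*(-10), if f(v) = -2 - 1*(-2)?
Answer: -67240/729 ≈ -92.236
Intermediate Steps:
f(v) = 0 (f(v) = -2 + 2 = 0)
U(j, q) = -3 + 1/j
m(t, B) = (-3 + 1/t)² (m(t, B) = (0 + (-3 + 1/t))² = (-3 + 1/t)²)
m(-27, -53)*(-10) = ((-1 + 3*(-27))²/(-27)²)*(-10) = ((-1 - 81)²/729)*(-10) = ((1/729)*(-82)²)*(-10) = ((1/729)*6724)*(-10) = (6724/729)*(-10) = -67240/729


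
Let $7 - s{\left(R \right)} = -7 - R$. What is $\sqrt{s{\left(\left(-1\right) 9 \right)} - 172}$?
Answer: $i \sqrt{167} \approx 12.923 i$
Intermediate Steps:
$s{\left(R \right)} = 14 + R$ ($s{\left(R \right)} = 7 - \left(-7 - R\right) = 7 + \left(7 + R\right) = 14 + R$)
$\sqrt{s{\left(\left(-1\right) 9 \right)} - 172} = \sqrt{\left(14 - 9\right) - 172} = \sqrt{5 - 172} = \sqrt{-167} = i \sqrt{167}$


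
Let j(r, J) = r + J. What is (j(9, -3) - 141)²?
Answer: 18225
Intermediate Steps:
j(r, J) = J + r
(j(9, -3) - 141)² = ((-3 + 9) - 141)² = (6 - 141)² = (-135)² = 18225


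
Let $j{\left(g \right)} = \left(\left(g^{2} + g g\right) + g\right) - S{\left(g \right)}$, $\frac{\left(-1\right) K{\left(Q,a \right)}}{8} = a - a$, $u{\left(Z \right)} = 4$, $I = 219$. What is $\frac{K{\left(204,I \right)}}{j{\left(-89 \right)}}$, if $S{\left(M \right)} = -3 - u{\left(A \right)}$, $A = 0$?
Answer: $0$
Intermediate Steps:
$K{\left(Q,a \right)} = 0$ ($K{\left(Q,a \right)} = - 8 \left(a - a\right) = \left(-8\right) 0 = 0$)
$S{\left(M \right)} = -7$ ($S{\left(M \right)} = -3 - 4 = -7$)
$j{\left(g \right)} = 7 + g + 2 g^{2}$ ($j{\left(g \right)} = \left(\left(g^{2} + g g\right) + g\right) - -7 = \left(\left(g^{2} + g^{2}\right) + g\right) + 7 = \left(2 g^{2} + g\right) + 7 = \left(g + 2 g^{2}\right) + 7 = 7 + g + 2 g^{2}$)
$\frac{K{\left(204,I \right)}}{j{\left(-89 \right)}} = \frac{0}{7 - 89 + 2 \left(-89\right)^{2}} = \frac{0}{7 - 89 + 2 \cdot 7921} = \frac{0}{7 - 89 + 15842} = \frac{0}{15760} = 0 \cdot \frac{1}{15760} = 0$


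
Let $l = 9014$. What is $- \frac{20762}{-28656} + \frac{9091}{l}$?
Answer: $\frac{111915091}{64576296} \approx 1.7331$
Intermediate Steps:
$- \frac{20762}{-28656} + \frac{9091}{l} = - \frac{20762}{-28656} + \frac{9091}{9014} = \left(-20762\right) \left(- \frac{1}{28656}\right) + 9091 \cdot \frac{1}{9014} = \frac{10381}{14328} + \frac{9091}{9014} = \frac{111915091}{64576296}$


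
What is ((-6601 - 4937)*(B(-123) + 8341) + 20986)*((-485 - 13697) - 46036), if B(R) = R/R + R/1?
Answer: 5709258704248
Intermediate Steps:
B(R) = 1 + R (B(R) = 1 + R*1 = 1 + R)
((-6601 - 4937)*(B(-123) + 8341) + 20986)*((-485 - 13697) - 46036) = ((-6601 - 4937)*((1 - 123) + 8341) + 20986)*((-485 - 13697) - 46036) = (-11538*(-122 + 8341) + 20986)*(-14182 - 46036) = (-11538*8219 + 20986)*(-60218) = (-94830822 + 20986)*(-60218) = -94809836*(-60218) = 5709258704248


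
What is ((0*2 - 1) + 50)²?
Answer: 2401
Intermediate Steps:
((0*2 - 1) + 50)² = ((0 - 1) + 50)² = (-1 + 50)² = 49² = 2401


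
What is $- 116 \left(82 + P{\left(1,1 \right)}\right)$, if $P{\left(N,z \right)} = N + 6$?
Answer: $-10324$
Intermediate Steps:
$P{\left(N,z \right)} = 6 + N$
$- 116 \left(82 + P{\left(1,1 \right)}\right) = - 116 \left(82 + \left(6 + 1\right)\right) = - 116 \left(82 + 7\right) = \left(-116\right) 89 = -10324$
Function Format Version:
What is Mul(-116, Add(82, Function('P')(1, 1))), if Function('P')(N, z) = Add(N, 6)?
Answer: -10324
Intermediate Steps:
Function('P')(N, z) = Add(6, N)
Mul(-116, Add(82, Function('P')(1, 1))) = Mul(-116, Add(82, Add(6, 1))) = Mul(-116, Add(82, 7)) = Mul(-116, 89) = -10324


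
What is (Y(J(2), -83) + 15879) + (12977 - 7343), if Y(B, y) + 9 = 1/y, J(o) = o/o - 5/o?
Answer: 1784831/83 ≈ 21504.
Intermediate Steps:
J(o) = 1 - 5/o
Y(B, y) = -9 + 1/y
(Y(J(2), -83) + 15879) + (12977 - 7343) = ((-9 + 1/(-83)) + 15879) + (12977 - 7343) = ((-9 - 1/83) + 15879) + 5634 = (-748/83 + 15879) + 5634 = 1317209/83 + 5634 = 1784831/83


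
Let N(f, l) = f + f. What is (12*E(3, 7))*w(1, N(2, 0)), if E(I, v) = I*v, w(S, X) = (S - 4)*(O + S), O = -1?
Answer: 0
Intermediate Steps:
N(f, l) = 2*f
w(S, X) = (-1 + S)*(-4 + S) (w(S, X) = (S - 4)*(-1 + S) = (-4 + S)*(-1 + S) = (-1 + S)*(-4 + S))
(12*E(3, 7))*w(1, N(2, 0)) = (12*(3*7))*(4 + 1² - 5*1) = (12*21)*(4 + 1 - 5) = 252*0 = 0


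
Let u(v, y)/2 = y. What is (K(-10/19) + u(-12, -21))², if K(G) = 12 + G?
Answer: 336400/361 ≈ 931.86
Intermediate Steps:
u(v, y) = 2*y
(K(-10/19) + u(-12, -21))² = ((12 - 10/19) + 2*(-21))² = ((12 - 10*1/19) - 42)² = ((12 - 10/19) - 42)² = (218/19 - 42)² = (-580/19)² = 336400/361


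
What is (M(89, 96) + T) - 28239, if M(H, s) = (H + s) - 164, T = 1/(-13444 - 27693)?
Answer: -1160803867/41137 ≈ -28218.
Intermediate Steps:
T = -1/41137 (T = 1/(-41137) = -1/41137 ≈ -2.4309e-5)
M(H, s) = -164 + H + s
(M(89, 96) + T) - 28239 = ((-164 + 89 + 96) - 1/41137) - 28239 = (21 - 1/41137) - 28239 = 863876/41137 - 28239 = -1160803867/41137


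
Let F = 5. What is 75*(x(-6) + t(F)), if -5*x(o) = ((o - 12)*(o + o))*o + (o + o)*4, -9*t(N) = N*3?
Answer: 20035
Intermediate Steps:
t(N) = -N/3 (t(N) = -N*3/9 = -N/3)
x(o) = -8*o/5 - 2*o²*(-12 + o)/5 (x(o) = -(((o - 12)*(o + o))*o + (o + o)*4)/5 = -(((-12 + o)*(2*o))*o + (2*o)*4)/5 = -((2*o*(-12 + o))*o + 8*o)/5 = -(2*o²*(-12 + o) + 8*o)/5 = -(8*o + 2*o²*(-12 + o))/5 = -8*o/5 - 2*o²*(-12 + o)/5)
75*(x(-6) + t(F)) = 75*((⅖)*(-6)*(-4 - 1*(-6)² + 12*(-6)) - ⅓*5) = 75*((⅖)*(-6)*(-4 - 1*36 - 72) - 5/3) = 75*((⅖)*(-6)*(-4 - 36 - 72) - 5/3) = 75*((⅖)*(-6)*(-112) - 5/3) = 75*(1344/5 - 5/3) = 75*(4007/15) = 20035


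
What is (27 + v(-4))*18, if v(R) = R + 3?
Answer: 468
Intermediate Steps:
v(R) = 3 + R
(27 + v(-4))*18 = (27 + (3 - 4))*18 = (27 - 1)*18 = 26*18 = 468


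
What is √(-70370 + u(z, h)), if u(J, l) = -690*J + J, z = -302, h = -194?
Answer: 2*√34427 ≈ 371.09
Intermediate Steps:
u(J, l) = -689*J
√(-70370 + u(z, h)) = √(-70370 - 689*(-302)) = √(-70370 + 208078) = √137708 = 2*√34427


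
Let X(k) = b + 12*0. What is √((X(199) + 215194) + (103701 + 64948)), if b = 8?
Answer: √383851 ≈ 619.56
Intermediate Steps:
X(k) = 8 (X(k) = 8 + 12*0 = 8 + 0 = 8)
√((X(199) + 215194) + (103701 + 64948)) = √((8 + 215194) + (103701 + 64948)) = √(215202 + 168649) = √383851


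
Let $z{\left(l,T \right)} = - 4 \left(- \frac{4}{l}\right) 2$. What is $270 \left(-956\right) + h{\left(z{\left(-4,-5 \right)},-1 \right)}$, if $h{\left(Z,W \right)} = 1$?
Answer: $-258119$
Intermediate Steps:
$z{\left(l,T \right)} = \frac{32}{l}$ ($z{\left(l,T \right)} = \frac{16}{l} 2 = \frac{32}{l}$)
$270 \left(-956\right) + h{\left(z{\left(-4,-5 \right)},-1 \right)} = 270 \left(-956\right) + 1 = -258120 + 1 = -258119$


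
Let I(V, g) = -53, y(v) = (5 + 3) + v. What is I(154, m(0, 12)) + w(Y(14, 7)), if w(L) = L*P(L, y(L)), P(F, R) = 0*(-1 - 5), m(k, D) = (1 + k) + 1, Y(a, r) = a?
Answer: -53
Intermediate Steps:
y(v) = 8 + v
m(k, D) = 2 + k
P(F, R) = 0 (P(F, R) = 0*(-6) = 0)
w(L) = 0 (w(L) = L*0 = 0)
I(154, m(0, 12)) + w(Y(14, 7)) = -53 + 0 = -53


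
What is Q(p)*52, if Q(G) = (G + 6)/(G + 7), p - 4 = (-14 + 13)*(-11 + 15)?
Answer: 312/7 ≈ 44.571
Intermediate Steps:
p = 0 (p = 4 + (-14 + 13)*(-11 + 15) = 4 - 1*4 = 4 - 4 = 0)
Q(G) = (6 + G)/(7 + G)
Q(p)*52 = ((6 + 0)/(7 + 0))*52 = (6/7)*52 = 312/7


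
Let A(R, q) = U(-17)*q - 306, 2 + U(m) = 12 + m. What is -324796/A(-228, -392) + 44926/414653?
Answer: -67284053100/505462007 ≈ -133.11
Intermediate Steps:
U(m) = 10 + m (U(m) = -2 + (12 + m) = 10 + m)
A(R, q) = -306 - 7*q (A(R, q) = (10 - 17)*q - 306 = -7*q - 306 = -306 - 7*q)
-324796/A(-228, -392) + 44926/414653 = -324796/(-306 - 7*(-392)) + 44926/414653 = -324796/(-306 + 2744) + 44926*(1/414653) = -324796/2438 + 44926/414653 = -324796*1/2438 + 44926/414653 = -162398/1219 + 44926/414653 = -67284053100/505462007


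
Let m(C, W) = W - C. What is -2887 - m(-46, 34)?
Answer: -2967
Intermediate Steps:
-2887 - m(-46, 34) = -2887 - (34 - 1*(-46)) = -2887 - (34 + 46) = -2887 - 1*80 = -2887 - 80 = -2967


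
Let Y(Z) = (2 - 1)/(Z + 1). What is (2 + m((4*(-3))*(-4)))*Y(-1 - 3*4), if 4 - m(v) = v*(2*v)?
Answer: 767/2 ≈ 383.50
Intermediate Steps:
m(v) = 4 - 2*v² (m(v) = 4 - v*2*v = 4 - 2*v²)
Y(Z) = 1/(1 + Z)
(2 + m((4*(-3))*(-4)))*Y(-1 - 3*4) = (2 + (4 - 2*((4*(-3))*(-4))²))/(1 + (-1 - 3*4)) = (2 + (4 - 2*(-12*(-4))²))/(1 + (-1 - 12)) = (2 + (4 - 2*48²))/(1 - 13) = (2 + (4 - 2*2304))/(-12) = (2 + (4 - 4608))*(-1/12) = (2 - 4604)*(-1/12) = -4602*(-1/12) = 767/2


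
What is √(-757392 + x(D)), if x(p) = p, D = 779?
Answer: 143*I*√37 ≈ 869.83*I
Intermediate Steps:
√(-757392 + x(D)) = √(-757392 + 779) = √(-756613) = 143*I*√37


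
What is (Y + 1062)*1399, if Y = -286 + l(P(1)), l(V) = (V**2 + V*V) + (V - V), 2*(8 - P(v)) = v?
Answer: 2486023/2 ≈ 1.2430e+6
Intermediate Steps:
P(v) = 8 - v/2
l(V) = 2*V**2 (l(V) = (V**2 + V**2) + 0 = 2*V**2 + 0 = 2*V**2)
Y = -347/2 (Y = -286 + 2*(8 - 1/2*1)**2 = -286 + 2*(8 - 1/2)**2 = -286 + 2*(15/2)**2 = -286 + 2*(225/4) = -286 + 225/2 = -347/2 ≈ -173.50)
(Y + 1062)*1399 = (-347/2 + 1062)*1399 = (1777/2)*1399 = 2486023/2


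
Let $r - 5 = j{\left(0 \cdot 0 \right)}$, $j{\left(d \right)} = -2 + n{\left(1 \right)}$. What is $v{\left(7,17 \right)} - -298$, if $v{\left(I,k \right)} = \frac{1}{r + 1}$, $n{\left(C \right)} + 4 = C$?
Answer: $299$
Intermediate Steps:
$n{\left(C \right)} = -4 + C$
$j{\left(d \right)} = -5$ ($j{\left(d \right)} = -2 + \left(-4 + 1\right) = -2 - 3 = -5$)
$r = 0$ ($r = 5 - 5 = 0$)
$v{\left(I,k \right)} = 1$ ($v{\left(I,k \right)} = \frac{1}{0 + 1} = 1^{-1} = 1$)
$v{\left(7,17 \right)} - -298 = 1 - -298 = 1 + 298 = 299$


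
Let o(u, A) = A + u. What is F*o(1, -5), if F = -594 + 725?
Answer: -524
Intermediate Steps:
F = 131
F*o(1, -5) = 131*(-5 + 1) = 131*(-4) = -524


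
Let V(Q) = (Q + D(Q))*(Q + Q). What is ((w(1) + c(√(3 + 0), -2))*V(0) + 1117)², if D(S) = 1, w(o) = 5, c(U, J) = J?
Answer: 1247689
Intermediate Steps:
V(Q) = 2*Q*(1 + Q) (V(Q) = (Q + 1)*(Q + Q) = (1 + Q)*(2*Q) = 2*Q*(1 + Q))
((w(1) + c(√(3 + 0), -2))*V(0) + 1117)² = ((5 - 2)*(2*0*(1 + 0)) + 1117)² = (3*(2*0*1) + 1117)² = (3*0 + 1117)² = (0 + 1117)² = 1117² = 1247689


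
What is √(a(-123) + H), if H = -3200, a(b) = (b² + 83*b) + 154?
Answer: √1874 ≈ 43.290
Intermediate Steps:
a(b) = 154 + b² + 83*b
√(a(-123) + H) = √((154 + (-123)² + 83*(-123)) - 3200) = √((154 + 15129 - 10209) - 3200) = √(5074 - 3200) = √1874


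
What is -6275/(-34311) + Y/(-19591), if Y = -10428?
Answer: 43702603/61107891 ≈ 0.71517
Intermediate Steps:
-6275/(-34311) + Y/(-19591) = -6275/(-34311) - 10428/(-19591) = -6275*(-1/34311) - 10428*(-1/19591) = 6275/34311 + 948/1781 = 43702603/61107891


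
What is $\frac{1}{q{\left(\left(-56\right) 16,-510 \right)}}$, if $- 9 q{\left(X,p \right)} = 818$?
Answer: $- \frac{9}{818} \approx -0.011002$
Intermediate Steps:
$q{\left(X,p \right)} = - \frac{818}{9}$ ($q{\left(X,p \right)} = \left(- \frac{1}{9}\right) 818 = - \frac{818}{9}$)
$\frac{1}{q{\left(\left(-56\right) 16,-510 \right)}} = \frac{1}{- \frac{818}{9}} = - \frac{9}{818}$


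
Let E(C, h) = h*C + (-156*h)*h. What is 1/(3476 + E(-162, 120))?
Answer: -1/2262364 ≈ -4.4202e-7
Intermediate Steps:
E(C, h) = -156*h**2 + C*h (E(C, h) = C*h - 156*h**2 = -156*h**2 + C*h)
1/(3476 + E(-162, 120)) = 1/(3476 + 120*(-162 - 156*120)) = 1/(3476 + 120*(-162 - 18720)) = 1/(3476 + 120*(-18882)) = 1/(3476 - 2265840) = 1/(-2262364) = -1/2262364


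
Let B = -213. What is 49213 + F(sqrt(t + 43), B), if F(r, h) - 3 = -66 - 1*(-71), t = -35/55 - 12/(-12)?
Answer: 49221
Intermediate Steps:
t = 4/11 (t = -35*1/55 - 12*(-1/12) = -7/11 + 1 = 4/11 ≈ 0.36364)
F(r, h) = 8 (F(r, h) = 3 + (-66 - 1*(-71)) = 3 + (-66 + 71) = 3 + 5 = 8)
49213 + F(sqrt(t + 43), B) = 49213 + 8 = 49221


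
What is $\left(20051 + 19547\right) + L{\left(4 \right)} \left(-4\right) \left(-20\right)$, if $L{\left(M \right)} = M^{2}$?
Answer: $40878$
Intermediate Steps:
$\left(20051 + 19547\right) + L{\left(4 \right)} \left(-4\right) \left(-20\right) = \left(20051 + 19547\right) + 4^{2} \left(-4\right) \left(-20\right) = 39598 + 16 \left(-4\right) \left(-20\right) = 39598 - -1280 = 39598 + 1280 = 40878$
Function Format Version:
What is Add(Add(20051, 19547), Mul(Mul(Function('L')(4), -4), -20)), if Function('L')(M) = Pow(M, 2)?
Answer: 40878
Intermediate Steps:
Add(Add(20051, 19547), Mul(Mul(Function('L')(4), -4), -20)) = Add(Add(20051, 19547), Mul(Mul(Pow(4, 2), -4), -20)) = Add(39598, Mul(Mul(16, -4), -20)) = Add(39598, Mul(-64, -20)) = Add(39598, 1280) = 40878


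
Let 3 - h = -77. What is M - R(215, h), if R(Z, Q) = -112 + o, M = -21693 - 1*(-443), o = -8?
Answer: -21130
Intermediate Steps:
h = 80 (h = 3 - 1*(-77) = 3 + 77 = 80)
M = -21250 (M = -21693 + 443 = -21250)
R(Z, Q) = -120 (R(Z, Q) = -112 - 8 = -120)
M - R(215, h) = -21250 - 1*(-120) = -21250 + 120 = -21130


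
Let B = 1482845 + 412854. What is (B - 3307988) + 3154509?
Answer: 1742220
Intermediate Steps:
B = 1895699
(B - 3307988) + 3154509 = (1895699 - 3307988) + 3154509 = -1412289 + 3154509 = 1742220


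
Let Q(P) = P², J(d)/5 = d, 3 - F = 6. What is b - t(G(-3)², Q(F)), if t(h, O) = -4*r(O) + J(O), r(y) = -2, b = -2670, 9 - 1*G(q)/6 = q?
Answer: -2723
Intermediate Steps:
F = -3 (F = 3 - 1*6 = 3 - 6 = -3)
G(q) = 54 - 6*q
J(d) = 5*d
t(h, O) = 8 + 5*O (t(h, O) = -4*(-2) + 5*O = 8 + 5*O)
b - t(G(-3)², Q(F)) = -2670 - (8 + 5*(-3)²) = -2670 - (8 + 5*9) = -2670 - (8 + 45) = -2670 - 1*53 = -2670 - 53 = -2723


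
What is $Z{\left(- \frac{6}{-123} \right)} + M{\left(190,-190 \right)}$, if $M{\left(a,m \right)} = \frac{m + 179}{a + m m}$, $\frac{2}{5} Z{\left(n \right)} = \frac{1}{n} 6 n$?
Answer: $\frac{544339}{36290} \approx 15.0$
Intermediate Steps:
$Z{\left(n \right)} = 15$ ($Z{\left(n \right)} = \frac{5 \frac{1}{n} 6 n}{2} = \frac{5 \frac{6}{n} n}{2} = \frac{5}{2} \cdot 6 = 15$)
$M{\left(a,m \right)} = \frac{179 + m}{a + m^{2}}$
$Z{\left(- \frac{6}{-123} \right)} + M{\left(190,-190 \right)} = 15 + \frac{179 - 190}{190 + \left(-190\right)^{2}} = 15 + \frac{1}{190 + 36100} \left(-11\right) = 15 + \frac{1}{36290} \left(-11\right) = 15 - \frac{11}{36290} = \frac{544339}{36290}$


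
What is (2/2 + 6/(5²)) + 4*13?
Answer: 1331/25 ≈ 53.240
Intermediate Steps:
(2/2 + 6/(5²)) + 4*13 = (2*(½) + 6/25) + 52 = (1 + 6*(1/25)) + 52 = (1 + 6/25) + 52 = 31/25 + 52 = 1331/25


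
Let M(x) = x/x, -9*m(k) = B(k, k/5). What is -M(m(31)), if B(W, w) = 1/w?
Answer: -1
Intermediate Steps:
m(k) = -5/(9*k) (m(k) = -5/k/9 = -5/(9*k))
M(x) = 1
-M(m(31)) = -1*1 = -1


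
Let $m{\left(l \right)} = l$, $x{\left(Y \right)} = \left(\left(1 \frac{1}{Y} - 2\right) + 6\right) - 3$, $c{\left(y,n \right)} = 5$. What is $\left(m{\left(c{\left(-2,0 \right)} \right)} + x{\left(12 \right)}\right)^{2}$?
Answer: $\frac{5329}{144} \approx 37.007$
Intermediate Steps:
$x{\left(Y \right)} = 1 + \frac{1}{Y}$ ($x{\left(Y \right)} = \left(\left(\frac{1}{Y} - 2\right) + 6\right) - 3 = \left(\left(-2 + \frac{1}{Y}\right) + 6\right) - 3 = \left(4 + \frac{1}{Y}\right) - 3 = 1 + \frac{1}{Y}$)
$\left(m{\left(c{\left(-2,0 \right)} \right)} + x{\left(12 \right)}\right)^{2} = \left(5 + \frac{1 + 12}{12}\right)^{2} = \left(5 + \frac{1}{12} \cdot 13\right)^{2} = \left(5 + \frac{13}{12}\right)^{2} = \left(\frac{73}{12}\right)^{2} = \frac{5329}{144}$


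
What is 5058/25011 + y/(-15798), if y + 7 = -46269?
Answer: 68739740/21951321 ≈ 3.1315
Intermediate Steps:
y = -46276 (y = -7 - 46269 = -46276)
5058/25011 + y/(-15798) = 5058/25011 - 46276/(-15798) = 5058*(1/25011) - 46276*(-1/15798) = 562/2779 + 23138/7899 = 68739740/21951321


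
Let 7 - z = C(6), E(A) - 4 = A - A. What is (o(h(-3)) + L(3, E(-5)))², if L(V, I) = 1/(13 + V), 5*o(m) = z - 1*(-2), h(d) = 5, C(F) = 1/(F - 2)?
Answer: 841/256 ≈ 3.2852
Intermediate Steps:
C(F) = 1/(-2 + F)
E(A) = 4 (E(A) = 4 + (A - A) = 4 + 0 = 4)
z = 27/4 (z = 7 - 1/(-2 + 6) = 7 - 1/4 = 7 - 1*¼ = 7 - ¼ = 27/4 ≈ 6.7500)
o(m) = 7/4 (o(m) = (27/4 - 1*(-2))/5 = (27/4 + 2)/5 = (⅕)*(35/4) = 7/4)
(o(h(-3)) + L(3, E(-5)))² = (7/4 + 1/(13 + 3))² = (7/4 + 1/16)² = (29/16)² = 841/256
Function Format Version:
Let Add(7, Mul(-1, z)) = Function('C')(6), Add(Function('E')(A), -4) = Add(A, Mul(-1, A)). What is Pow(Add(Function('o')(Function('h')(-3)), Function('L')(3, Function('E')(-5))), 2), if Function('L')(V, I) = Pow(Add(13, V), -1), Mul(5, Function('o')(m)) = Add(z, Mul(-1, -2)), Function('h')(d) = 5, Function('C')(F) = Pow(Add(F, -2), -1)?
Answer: Rational(841, 256) ≈ 3.2852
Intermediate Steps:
Function('C')(F) = Pow(Add(-2, F), -1)
Function('E')(A) = 4 (Function('E')(A) = Add(4, Add(A, Mul(-1, A))) = Add(4, 0) = 4)
z = Rational(27, 4) (z = Add(7, Mul(-1, Pow(Add(-2, 6), -1))) = Add(7, Mul(-1, Pow(4, -1))) = Add(7, Mul(-1, Rational(1, 4))) = Add(7, Rational(-1, 4)) = Rational(27, 4) ≈ 6.7500)
Function('o')(m) = Rational(7, 4) (Function('o')(m) = Mul(Rational(1, 5), Add(Rational(27, 4), Mul(-1, -2))) = Mul(Rational(1, 5), Add(Rational(27, 4), 2)) = Mul(Rational(1, 5), Rational(35, 4)) = Rational(7, 4))
Pow(Add(Function('o')(Function('h')(-3)), Function('L')(3, Function('E')(-5))), 2) = Pow(Add(Rational(7, 4), Pow(Add(13, 3), -1)), 2) = Pow(Add(Rational(7, 4), Pow(16, -1)), 2) = Pow(Add(Rational(7, 4), Rational(1, 16)), 2) = Pow(Rational(29, 16), 2) = Rational(841, 256)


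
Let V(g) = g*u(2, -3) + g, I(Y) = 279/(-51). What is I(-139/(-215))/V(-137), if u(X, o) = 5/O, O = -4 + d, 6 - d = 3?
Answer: -93/9316 ≈ -0.0099828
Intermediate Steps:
d = 3 (d = 6 - 1*3 = 6 - 3 = 3)
O = -1 (O = -4 + 3 = -1)
u(X, o) = -5 (u(X, o) = 5/(-1) = 5*(-1) = -5)
I(Y) = -93/17 (I(Y) = 279*(-1/51) = -93/17)
V(g) = -4*g (V(g) = g*(-5) + g = -5*g + g = -4*g)
I(-139/(-215))/V(-137) = -93/(17*((-4*(-137)))) = -93/17/548 = -93/17*1/548 = -93/9316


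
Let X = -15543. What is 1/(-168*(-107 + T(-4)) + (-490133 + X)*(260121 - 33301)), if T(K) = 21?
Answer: -1/114697415872 ≈ -8.7186e-12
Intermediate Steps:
1/(-168*(-107 + T(-4)) + (-490133 + X)*(260121 - 33301)) = 1/(-168*(-107 + 21) + (-490133 - 15543)*(260121 - 33301)) = 1/(-168*(-86) - 505676*226820) = 1/(14448 - 114697430320) = 1/(-114697415872) = -1/114697415872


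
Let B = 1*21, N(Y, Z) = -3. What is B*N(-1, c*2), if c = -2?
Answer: -63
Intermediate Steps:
B = 21
B*N(-1, c*2) = 21*(-3) = -63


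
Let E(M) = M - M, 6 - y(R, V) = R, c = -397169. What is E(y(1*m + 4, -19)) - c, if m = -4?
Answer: 397169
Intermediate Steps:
y(R, V) = 6 - R
E(M) = 0
E(y(1*m + 4, -19)) - c = 0 - 1*(-397169) = 0 + 397169 = 397169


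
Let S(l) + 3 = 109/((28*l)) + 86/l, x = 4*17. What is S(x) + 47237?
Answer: 89936053/1904 ≈ 47235.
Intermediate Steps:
x = 68
S(l) = -3 + 2517/(28*l) (S(l) = -3 + (109/((28*l)) + 86/l) = -3 + (109*(1/(28*l)) + 86/l) = -3 + (109/(28*l) + 86/l) = -3 + 2517/(28*l))
S(x) + 47237 = (-3 + (2517/28)/68) + 47237 = (-3 + (2517/28)*(1/68)) + 47237 = (-3 + 2517/1904) + 47237 = -3195/1904 + 47237 = 89936053/1904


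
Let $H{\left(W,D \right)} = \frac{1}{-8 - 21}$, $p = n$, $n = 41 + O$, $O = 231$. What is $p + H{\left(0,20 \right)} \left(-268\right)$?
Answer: $\frac{8156}{29} \approx 281.24$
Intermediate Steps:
$n = 272$ ($n = 41 + 231 = 272$)
$p = 272$
$H{\left(W,D \right)} = - \frac{1}{29}$ ($H{\left(W,D \right)} = \frac{1}{-29} = - \frac{1}{29}$)
$p + H{\left(0,20 \right)} \left(-268\right) = 272 - - \frac{268}{29} = 272 + \frac{268}{29} = \frac{8156}{29}$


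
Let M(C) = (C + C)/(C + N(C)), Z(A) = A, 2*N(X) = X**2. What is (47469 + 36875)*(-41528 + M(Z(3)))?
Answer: -17512850784/5 ≈ -3.5026e+9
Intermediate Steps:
N(X) = X**2/2
M(C) = 2*C/(C + C**2/2) (M(C) = (C + C)/(C + C**2/2) = (2*C)/(C + C**2/2) = 2*C/(C + C**2/2))
(47469 + 36875)*(-41528 + M(Z(3))) = (47469 + 36875)*(-41528 + 4/(2 + 3)) = 84344*(-41528 + 4/5) = 84344*(-207636/5) = -17512850784/5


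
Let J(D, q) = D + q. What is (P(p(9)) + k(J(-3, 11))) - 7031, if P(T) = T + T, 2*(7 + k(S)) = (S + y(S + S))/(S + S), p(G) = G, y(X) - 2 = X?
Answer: -112307/16 ≈ -7019.2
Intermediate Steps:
y(X) = 2 + X
k(S) = -7 + (2 + 3*S)/(4*S) (k(S) = -7 + ((S + (2 + (S + S)))/(S + S))/2 = -7 + ((S + (2 + 2*S))/((2*S)))/2 = -7 + ((2 + 3*S)*(1/(2*S)))/2 = -7 + ((2 + 3*S)/(2*S))/2 = -7 + (2 + 3*S)/(4*S))
P(T) = 2*T
(P(p(9)) + k(J(-3, 11))) - 7031 = (2*9 + (2 - 25*(-3 + 11))/(4*(-3 + 11))) - 7031 = (18 + (¼)*(2 - 25*8)/8) - 7031 = (18 + (¼)*(⅛)*(2 - 200)) - 7031 = (18 + (¼)*(⅛)*(-198)) - 7031 = (18 - 99/16) - 7031 = 189/16 - 7031 = -112307/16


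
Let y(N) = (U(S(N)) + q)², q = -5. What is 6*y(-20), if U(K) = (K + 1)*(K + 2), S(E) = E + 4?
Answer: 252150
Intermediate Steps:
S(E) = 4 + E
U(K) = (1 + K)*(2 + K)
y(N) = (9 + (4 + N)² + 3*N)² (y(N) = ((2 + (4 + N)² + 3*(4 + N)) - 5)² = ((2 + (4 + N)² + (12 + 3*N)) - 5)² = ((14 + (4 + N)² + 3*N) - 5)² = (9 + (4 + N)² + 3*N)²)
6*y(-20) = 6*(9 + (4 - 20)² + 3*(-20))² = 6*(9 + (-16)² - 60)² = 6*(9 + 256 - 60)² = 6*205² = 6*42025 = 252150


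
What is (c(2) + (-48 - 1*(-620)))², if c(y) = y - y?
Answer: 327184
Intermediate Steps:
c(y) = 0
(c(2) + (-48 - 1*(-620)))² = (0 + (-48 - 1*(-620)))² = (0 + (-48 + 620))² = (0 + 572)² = 572² = 327184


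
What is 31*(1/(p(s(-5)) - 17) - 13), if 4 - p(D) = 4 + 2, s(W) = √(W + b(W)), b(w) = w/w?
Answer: -7688/19 ≈ -404.63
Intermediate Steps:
b(w) = 1
s(W) = √(1 + W) (s(W) = √(W + 1) = √(1 + W))
p(D) = -2 (p(D) = 4 - (4 + 2) = 4 - 1*6 = 4 - 6 = -2)
31*(1/(p(s(-5)) - 17) - 13) = 31*(1/(-2 - 17) - 13) = 31*(1/(-19) - 13) = 31*(-1/19 - 13) = 31*(-248/19) = -7688/19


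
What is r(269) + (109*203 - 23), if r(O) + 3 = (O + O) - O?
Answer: 22370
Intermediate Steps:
r(O) = -3 + O (r(O) = -3 + ((O + O) - O) = -3 + (2*O - O) = -3 + O)
r(269) + (109*203 - 23) = (-3 + 269) + (109*203 - 23) = 266 + (22127 - 23) = 266 + 22104 = 22370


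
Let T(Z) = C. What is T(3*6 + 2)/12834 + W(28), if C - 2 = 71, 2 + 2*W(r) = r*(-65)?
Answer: -11691701/12834 ≈ -910.99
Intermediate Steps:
W(r) = -1 - 65*r/2 (W(r) = -1 + (r*(-65))/2 = -1 + (-65*r)/2 = -1 - 65*r/2)
C = 73 (C = 2 + 71 = 73)
T(Z) = 73
T(3*6 + 2)/12834 + W(28) = 73/12834 + (-1 - 65/2*28) = 73*(1/12834) + (-1 - 910) = 73/12834 - 911 = -11691701/12834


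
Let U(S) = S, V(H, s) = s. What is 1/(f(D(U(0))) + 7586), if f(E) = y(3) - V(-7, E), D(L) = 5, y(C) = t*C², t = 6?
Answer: 1/7635 ≈ 0.00013098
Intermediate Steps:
y(C) = 6*C²
f(E) = 54 - E (f(E) = 6*3² - E = 6*9 - E = 54 - E)
1/(f(D(U(0))) + 7586) = 1/((54 - 1*5) + 7586) = 1/((54 - 5) + 7586) = 1/(49 + 7586) = 1/7635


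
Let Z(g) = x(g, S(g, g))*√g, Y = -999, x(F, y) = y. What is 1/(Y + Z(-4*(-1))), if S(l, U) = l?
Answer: -1/991 ≈ -0.0010091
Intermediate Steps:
Z(g) = g^(3/2) (Z(g) = g*√g = g^(3/2))
1/(Y + Z(-4*(-1))) = 1/(-999 + (-4*(-1))^(3/2)) = 1/(-999 + 4^(3/2)) = 1/(-999 + 8) = 1/(-991) = -1/991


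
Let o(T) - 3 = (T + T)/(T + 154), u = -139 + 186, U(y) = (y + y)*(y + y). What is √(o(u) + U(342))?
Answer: √18901990353/201 ≈ 684.00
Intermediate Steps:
U(y) = 4*y² (U(y) = (2*y)*(2*y) = 4*y²)
u = 47
o(T) = 3 + 2*T/(154 + T) (o(T) = 3 + (T + T)/(T + 154) = 3 + (2*T)/(154 + T) = 3 + 2*T/(154 + T))
√(o(u) + U(342)) = √((462 + 5*47)/(154 + 47) + 4*342²) = √((462 + 235)/201 + 4*116964) = √((1/201)*697 + 467856) = √(697/201 + 467856) = √(94039753/201) = √18901990353/201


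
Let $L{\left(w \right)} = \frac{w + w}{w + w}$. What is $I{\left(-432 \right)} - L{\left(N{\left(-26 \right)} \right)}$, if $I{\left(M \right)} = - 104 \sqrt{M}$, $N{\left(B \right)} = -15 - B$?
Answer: $-1 - 1248 i \sqrt{3} \approx -1.0 - 2161.6 i$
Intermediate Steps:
$L{\left(w \right)} = 1$ ($L{\left(w \right)} = \frac{2 w}{2 w} = 2 w \frac{1}{2 w} = 1$)
$I{\left(-432 \right)} - L{\left(N{\left(-26 \right)} \right)} = - 104 \sqrt{-432} - 1 = - 104 \cdot 12 i \sqrt{3} - 1 = - 1248 i \sqrt{3} - 1 = -1 - 1248 i \sqrt{3}$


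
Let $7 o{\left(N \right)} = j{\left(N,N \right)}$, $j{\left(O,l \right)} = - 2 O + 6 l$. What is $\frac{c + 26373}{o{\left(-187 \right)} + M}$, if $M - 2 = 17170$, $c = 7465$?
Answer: $\frac{118433}{59728} \approx 1.9829$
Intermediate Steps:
$M = 17172$ ($M = 2 + 17170 = 17172$)
$o{\left(N \right)} = \frac{4 N}{7}$ ($o{\left(N \right)} = \frac{- 2 N + 6 N}{7} = \frac{4 N}{7}$)
$\frac{c + 26373}{o{\left(-187 \right)} + M} = \frac{7465 + 26373}{\frac{4}{7} \left(-187\right) + 17172} = \frac{33838}{- \frac{748}{7} + 17172} = \frac{33838}{\frac{119456}{7}} = 33838 \cdot \frac{7}{119456} = \frac{118433}{59728}$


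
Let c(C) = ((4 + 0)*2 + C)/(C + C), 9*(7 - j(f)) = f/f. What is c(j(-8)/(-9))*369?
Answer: -108117/62 ≈ -1743.8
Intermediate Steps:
j(f) = 62/9 (j(f) = 7 - f/(9*f) = 7 - ⅑*1 = 7 - ⅑ = 62/9)
c(C) = (8 + C)/(2*C) (c(C) = (4*2 + C)/((2*C)) = (8 + C)*(1/(2*C)) = (8 + C)/(2*C))
c(j(-8)/(-9))*369 = ((8 + (62/9)/(-9))/(2*(((62/9)/(-9)))))*369 = ((8 + (62/9)*(-⅑))/(2*(((62/9)*(-⅑)))))*369 = ((8 - 62/81)/(2*(-62/81)))*369 = ((½)*(-81/62)*(586/81))*369 = -293/62*369 = -108117/62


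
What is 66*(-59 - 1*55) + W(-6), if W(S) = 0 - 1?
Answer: -7525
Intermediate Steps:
W(S) = -1
66*(-59 - 1*55) + W(-6) = 66*(-59 - 1*55) - 1 = 66*(-59 - 55) - 1 = 66*(-114) - 1 = -7524 - 1 = -7525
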